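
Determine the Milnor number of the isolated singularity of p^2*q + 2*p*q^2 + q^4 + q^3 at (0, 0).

5

The Hessian of f at 0 has rank 0. Corank 2; j^3 = q*(p + q)^2 has shape L^2 M (L != M), so D-series; mu = 5 gives D_5.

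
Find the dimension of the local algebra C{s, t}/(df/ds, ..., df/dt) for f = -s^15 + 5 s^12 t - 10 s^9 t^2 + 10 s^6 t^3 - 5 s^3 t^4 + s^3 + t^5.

8

The Hessian of f at 0 is [[0, 0], [0, 0]] with rank 0, so corank 2. A Groebner basis of the Jacobian ideal J(f) in C{s,t} is {t^4, s^2}; counting standard monomials gives mu = 8. Corank 2; j^3 = s^3 is a perfect cube, so E-series; the 5-jet and mu = 8 give E_8.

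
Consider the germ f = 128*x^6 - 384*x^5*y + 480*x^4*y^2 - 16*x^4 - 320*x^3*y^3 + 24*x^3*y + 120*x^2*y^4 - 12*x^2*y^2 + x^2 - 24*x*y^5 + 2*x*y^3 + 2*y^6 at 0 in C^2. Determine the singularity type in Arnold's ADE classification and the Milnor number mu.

Type A_{5}, Milnor number mu = 5.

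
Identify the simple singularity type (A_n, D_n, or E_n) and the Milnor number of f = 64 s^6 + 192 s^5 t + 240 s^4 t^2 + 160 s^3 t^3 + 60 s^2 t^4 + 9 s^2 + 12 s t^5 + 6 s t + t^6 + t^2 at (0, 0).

Type A_{5}, Milnor number mu = 5.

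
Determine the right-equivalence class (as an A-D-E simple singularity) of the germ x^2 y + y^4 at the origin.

D5

The Hessian of f at 0 is [[0, 0], [0, 0]] with rank 0, so corank 2. A Groebner basis of the Jacobian ideal J(f) in C{x,y} is {x^3, x^2/4 + y^3, x*y}; counting standard monomials gives mu = 5. Corank 2; j^3 = x^2*y has shape L^2 M (L != M), so D-series; mu = 5 gives D_5.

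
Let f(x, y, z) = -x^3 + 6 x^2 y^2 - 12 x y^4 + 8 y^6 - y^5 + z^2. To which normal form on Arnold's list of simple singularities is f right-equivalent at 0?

E_{8}

The Hessian of f at 0 is [[0, 0, 0], [0, 0, 0], [0, 0, 2]] with rank 1, so corank 2. A Groebner basis of the Jacobian ideal J(f) in C{x,y,z} is {y^4, x^3, -x^2/4 + x*y^2, z}; counting standard monomials gives mu = 8. Corank 2; j^3 = -x^3 is a perfect cube, so E-series; the 5-jet and mu = 8 give E_8.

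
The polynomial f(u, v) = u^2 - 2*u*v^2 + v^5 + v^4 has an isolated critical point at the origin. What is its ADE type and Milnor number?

Type A_{4}, Milnor number mu = 4.

The Hessian of f at 0 has rank 1. Corank 1: A-series; mu = 4 gives A_4.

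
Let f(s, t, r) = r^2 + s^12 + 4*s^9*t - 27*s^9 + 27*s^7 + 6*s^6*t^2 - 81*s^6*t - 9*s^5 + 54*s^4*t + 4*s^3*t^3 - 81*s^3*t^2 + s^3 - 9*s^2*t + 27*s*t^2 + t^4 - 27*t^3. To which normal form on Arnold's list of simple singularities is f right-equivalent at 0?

E_6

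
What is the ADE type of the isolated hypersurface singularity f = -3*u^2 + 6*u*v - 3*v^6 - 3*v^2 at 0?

The Hessian of f at 0 is [[-6, 6], [6, -6]] with rank 1, so corank 1. A Groebner basis of the Jacobian ideal J(f) in C{u,v} is {v^5, u - v}; counting standard monomials gives mu = 5. Corank 1: A-series; mu = 5 gives A_5.

A5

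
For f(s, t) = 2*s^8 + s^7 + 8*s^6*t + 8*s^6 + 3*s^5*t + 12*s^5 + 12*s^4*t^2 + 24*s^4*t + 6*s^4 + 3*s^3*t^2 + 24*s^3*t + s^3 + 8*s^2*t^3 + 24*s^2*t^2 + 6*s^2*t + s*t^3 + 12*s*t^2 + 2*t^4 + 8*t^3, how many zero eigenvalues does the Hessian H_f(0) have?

Hessian at 0 has rank 0.

2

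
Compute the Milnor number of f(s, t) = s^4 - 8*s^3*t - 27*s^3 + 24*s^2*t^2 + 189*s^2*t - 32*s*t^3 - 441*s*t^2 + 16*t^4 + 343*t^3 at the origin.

6

The Hessian of f at 0 has rank 0. Corank 2; j^3 = -(3*s - 7*t)^3 is a perfect cube, so E-series; the 4-jet and mu = 6 give E_6.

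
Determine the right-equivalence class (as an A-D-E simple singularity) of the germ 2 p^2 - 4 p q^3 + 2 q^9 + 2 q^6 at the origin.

The Hessian of f at 0 has rank 1. Corank 1: A-series; mu = 8 gives A_8.

A_8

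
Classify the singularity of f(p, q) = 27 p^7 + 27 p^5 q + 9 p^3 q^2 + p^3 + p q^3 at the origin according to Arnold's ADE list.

The Hessian of f at 0 has rank 0. Corank 2; j^3 = p^3 is a perfect cube, so E-series; the 4-jet and mu = 7 give E_7.

E7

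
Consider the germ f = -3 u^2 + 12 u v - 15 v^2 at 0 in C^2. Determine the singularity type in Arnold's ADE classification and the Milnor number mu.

The Hessian of f at 0 has rank 2. Corank 0: nondegenerate Morse point, so A_1.

Type A_{1}, Milnor number mu = 1.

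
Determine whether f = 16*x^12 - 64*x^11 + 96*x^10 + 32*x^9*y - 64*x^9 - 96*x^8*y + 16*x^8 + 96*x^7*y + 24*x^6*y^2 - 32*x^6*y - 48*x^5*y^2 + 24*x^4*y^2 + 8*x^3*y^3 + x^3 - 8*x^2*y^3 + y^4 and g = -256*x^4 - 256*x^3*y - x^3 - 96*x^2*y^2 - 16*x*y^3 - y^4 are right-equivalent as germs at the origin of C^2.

The Hessian of f at 0 has rank 0. Corank 2; j^3 = x^3 is a perfect cube, so E-series; the 4-jet and mu = 6 give E_6. The Hessian of g at 0 has rank 0. Corank 2; j^3 = -x^3 is a perfect cube, so E-series; the 4-jet and mu = 6 give E_6. Both have type E_6, hence right-equivalent.

Yes.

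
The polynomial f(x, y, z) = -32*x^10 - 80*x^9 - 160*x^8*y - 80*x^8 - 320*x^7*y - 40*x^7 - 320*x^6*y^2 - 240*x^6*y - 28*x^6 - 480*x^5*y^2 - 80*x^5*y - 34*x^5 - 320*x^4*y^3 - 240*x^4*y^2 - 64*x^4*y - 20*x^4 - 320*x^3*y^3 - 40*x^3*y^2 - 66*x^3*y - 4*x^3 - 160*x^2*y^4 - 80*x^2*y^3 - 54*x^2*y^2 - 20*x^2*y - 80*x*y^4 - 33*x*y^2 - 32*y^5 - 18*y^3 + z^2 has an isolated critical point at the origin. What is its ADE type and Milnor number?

Type D_6, Milnor number mu = 6.

The Hessian of f at 0 is [[0, 0, 0], [0, 0, 0], [0, 0, 2]] with rank 1, so corank 2. A Groebner basis of the Jacobian ideal J(f) in C{x,y,z} is {x^3 + 124*x^2/181 + 191*x*y/181 + 15*y^2/362, x^2*y - 5*x^2/543 + 347*x*y/543 + 709*y^2/724, -476*x^2/1629 + x*y^2 - 2152*x*y/1629 - 719*y^2/543, 1924*x^2/4887 + 7220*x*y/4887 + y^3 + 2167*y^2/1629, z}; counting standard monomials gives mu = 6. Corank 2; j^3 = -(x + 2*y)*(2*x + 3*y)^2 has shape L^2 M (L != M), so D-series; mu = 6 gives D_6.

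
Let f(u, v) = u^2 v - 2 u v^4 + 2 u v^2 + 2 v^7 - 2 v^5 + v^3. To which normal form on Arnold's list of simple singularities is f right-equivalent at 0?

D_8

The Hessian of f at 0 is [[0, 0], [0, 0]] with rank 0, so corank 2. A Groebner basis of the Jacobian ideal J(f) in C{u,v} is {u^2/6 + u*v^3 + 4*u*v/3 + 7*v^2/6, -u*v + v^4 - v^2, u^3 - 3*u*v^2 - 2*v^3, u^2*v + 2*u*v^2 + v^3}; counting standard monomials gives mu = 8. Corank 2; j^3 = v*(u + v)^2 has shape L^2 M (L != M), so D-series; mu = 8 gives D_8.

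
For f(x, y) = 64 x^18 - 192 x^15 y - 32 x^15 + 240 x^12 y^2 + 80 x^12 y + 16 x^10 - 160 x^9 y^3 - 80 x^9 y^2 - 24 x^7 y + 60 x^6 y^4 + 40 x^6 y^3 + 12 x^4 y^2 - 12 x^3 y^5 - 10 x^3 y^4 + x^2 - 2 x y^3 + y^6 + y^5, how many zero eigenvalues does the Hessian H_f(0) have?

Hessian at 0 has rank 1.

1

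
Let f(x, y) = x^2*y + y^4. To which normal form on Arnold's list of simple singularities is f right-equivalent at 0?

D5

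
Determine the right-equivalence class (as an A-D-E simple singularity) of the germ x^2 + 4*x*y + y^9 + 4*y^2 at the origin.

The Hessian of f at 0 has rank 1. Corank 1: A-series; mu = 8 gives A_8.

A_8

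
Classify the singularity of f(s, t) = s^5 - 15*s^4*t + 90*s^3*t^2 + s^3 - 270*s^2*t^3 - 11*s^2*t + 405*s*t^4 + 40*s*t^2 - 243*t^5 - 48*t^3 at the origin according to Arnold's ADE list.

D6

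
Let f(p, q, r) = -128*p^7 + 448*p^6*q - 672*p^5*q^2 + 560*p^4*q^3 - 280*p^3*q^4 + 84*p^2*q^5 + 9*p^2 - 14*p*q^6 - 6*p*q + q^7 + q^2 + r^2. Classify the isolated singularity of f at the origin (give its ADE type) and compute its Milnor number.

Type A_{6}, Milnor number mu = 6.

The Hessian of f at 0 is [[18, -6, 0], [-6, 2, 0], [0, 0, 2]] with rank 2, so corank 1. A Groebner basis of the Jacobian ideal J(f) in C{p,q,r} is {q^6, p - q/3, r}; counting standard monomials gives mu = 6. Corank 1: A-series; mu = 6 gives A_6.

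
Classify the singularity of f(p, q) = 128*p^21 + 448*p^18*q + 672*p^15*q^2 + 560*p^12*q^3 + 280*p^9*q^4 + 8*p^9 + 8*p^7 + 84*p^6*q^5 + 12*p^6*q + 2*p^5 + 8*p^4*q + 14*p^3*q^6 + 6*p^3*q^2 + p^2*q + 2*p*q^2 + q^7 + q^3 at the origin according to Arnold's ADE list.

The Hessian of f at 0 is [[0, 0], [0, 0]] with rank 0, so corank 2. A Groebner basis of the Jacobian ideal J(f) in C{p,q} is {-4*p^2/3 + p*q^3 - 13*p*q/6 - 5*q^2/6, 2*p^2 + 7*p*q/2 + q^4 + 3*q^2/2, p^3 - 3*p*q^2 - 2*q^3, p^2*q + 2*p*q^2 + q^3}; counting standard monomials gives mu = 8. Corank 2; j^3 = q*(p + q)^2 has shape L^2 M (L != M), so D-series; mu = 8 gives D_8.

D_{8}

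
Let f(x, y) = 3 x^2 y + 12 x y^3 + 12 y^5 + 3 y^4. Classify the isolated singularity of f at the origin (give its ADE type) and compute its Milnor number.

Type D_5, Milnor number mu = 5.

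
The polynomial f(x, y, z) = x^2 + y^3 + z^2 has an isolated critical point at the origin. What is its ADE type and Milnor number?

Type A_2, Milnor number mu = 2.

The Hessian of f at 0 is [[2, 0, 0], [0, 0, 0], [0, 0, 2]] with rank 2, so corank 1. A Groebner basis of the Jacobian ideal J(f) in C{x,y,z} is {y^2, x, z}; counting standard monomials gives mu = 2. Corank 1: A-series; mu = 2 gives A_2.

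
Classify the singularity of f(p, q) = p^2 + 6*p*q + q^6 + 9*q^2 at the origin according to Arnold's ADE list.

The Hessian of f at 0 has rank 1. Corank 1: A-series; mu = 5 gives A_5.

A_{5}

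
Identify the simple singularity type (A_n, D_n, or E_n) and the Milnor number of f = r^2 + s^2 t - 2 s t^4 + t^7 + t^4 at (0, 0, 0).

Type D5, Milnor number mu = 5.

The Hessian of f at 0 is [[0, 0, 0], [0, 0, 0], [0, 0, 2]] with rank 1, so corank 2. A Groebner basis of the Jacobian ideal J(f) in C{s,t,r} is {s^3, s^2/4 + t^3, s*t, r}; counting standard monomials gives mu = 5. Corank 2; j^3 = s^2*t has shape L^2 M (L != M), so D-series; mu = 5 gives D_5.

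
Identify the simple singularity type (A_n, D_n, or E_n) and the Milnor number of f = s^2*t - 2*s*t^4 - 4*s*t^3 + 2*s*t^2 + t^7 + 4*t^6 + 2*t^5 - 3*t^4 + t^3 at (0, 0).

The Hessian of f at 0 is [[0, 0], [0, 0]] with rank 0, so corank 2. A Groebner basis of the Jacobian ideal J(f) in C{s,t} is {s*t^2 + s*t/2 + t^2/2, -s*t/2 + t^3 - t^2/2, s^2 + 4*s*t + 3*t^2}; counting standard monomials gives mu = 5. Corank 2; j^3 = t*(s + t)^2 has shape L^2 M (L != M), so D-series; mu = 5 gives D_5.

Type D5, Milnor number mu = 5.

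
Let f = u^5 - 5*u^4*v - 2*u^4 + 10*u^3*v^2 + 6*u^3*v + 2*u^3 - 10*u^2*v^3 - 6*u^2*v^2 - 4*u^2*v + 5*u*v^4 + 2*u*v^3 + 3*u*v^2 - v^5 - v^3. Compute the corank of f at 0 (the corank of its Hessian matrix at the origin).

2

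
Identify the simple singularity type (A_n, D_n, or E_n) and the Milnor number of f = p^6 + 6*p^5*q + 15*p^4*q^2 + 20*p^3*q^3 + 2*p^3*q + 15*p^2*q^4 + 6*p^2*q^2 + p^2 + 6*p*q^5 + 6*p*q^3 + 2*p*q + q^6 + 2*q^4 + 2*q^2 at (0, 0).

Type A_1, Milnor number mu = 1.

The Hessian of f at 0 has rank 2. Corank 0: nondegenerate Morse point, so A_1.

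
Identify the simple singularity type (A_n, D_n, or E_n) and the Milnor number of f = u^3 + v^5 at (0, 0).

Type E_8, Milnor number mu = 8.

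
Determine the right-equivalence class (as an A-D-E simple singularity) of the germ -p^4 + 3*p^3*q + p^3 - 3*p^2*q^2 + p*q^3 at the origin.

E_7

The Hessian of f at 0 is [[0, 0], [0, 0]] with rank 0, so corank 2. A Groebner basis of the Jacobian ideal J(f) in C{p,q} is {3*p^2 + q^4 + q^3, p^3, p^2*q - p^2 - q^3/3, -2*p^2 + p*q^2 - 2*q^3/3}; counting standard monomials gives mu = 7. Corank 2; j^3 = p^3 is a perfect cube, so E-series; the 4-jet and mu = 7 give E_7.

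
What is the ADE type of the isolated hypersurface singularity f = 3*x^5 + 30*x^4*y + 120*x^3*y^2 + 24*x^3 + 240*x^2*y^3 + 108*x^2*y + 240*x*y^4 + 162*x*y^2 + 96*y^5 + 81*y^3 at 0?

E8

The Hessian of f at 0 has rank 0. Corank 2; j^3 = 3*(2*x + 3*y)^3 is a perfect cube, so E-series; the 5-jet and mu = 8 give E_8.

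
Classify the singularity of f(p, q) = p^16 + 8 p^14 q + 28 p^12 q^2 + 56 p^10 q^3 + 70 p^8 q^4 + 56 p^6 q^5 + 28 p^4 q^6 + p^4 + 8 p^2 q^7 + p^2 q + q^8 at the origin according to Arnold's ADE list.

D_9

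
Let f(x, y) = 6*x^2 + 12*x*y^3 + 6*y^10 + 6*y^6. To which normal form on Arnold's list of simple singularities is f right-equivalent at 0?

A_{9}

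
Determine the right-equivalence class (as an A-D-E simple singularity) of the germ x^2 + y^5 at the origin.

A_{4}

The Hessian of f at 0 has rank 1. Corank 1: A-series; mu = 4 gives A_4.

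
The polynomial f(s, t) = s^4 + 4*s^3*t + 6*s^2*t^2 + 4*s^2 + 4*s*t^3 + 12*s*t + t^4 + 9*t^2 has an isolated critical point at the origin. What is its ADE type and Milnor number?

Type A_{3}, Milnor number mu = 3.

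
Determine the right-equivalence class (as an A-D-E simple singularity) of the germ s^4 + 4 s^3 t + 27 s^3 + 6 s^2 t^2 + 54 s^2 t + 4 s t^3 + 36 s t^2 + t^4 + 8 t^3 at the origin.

E_6

The Hessian of f at 0 has rank 0. Corank 2; j^3 = (3*s + 2*t)^3 is a perfect cube, so E-series; the 4-jet and mu = 6 give E_6.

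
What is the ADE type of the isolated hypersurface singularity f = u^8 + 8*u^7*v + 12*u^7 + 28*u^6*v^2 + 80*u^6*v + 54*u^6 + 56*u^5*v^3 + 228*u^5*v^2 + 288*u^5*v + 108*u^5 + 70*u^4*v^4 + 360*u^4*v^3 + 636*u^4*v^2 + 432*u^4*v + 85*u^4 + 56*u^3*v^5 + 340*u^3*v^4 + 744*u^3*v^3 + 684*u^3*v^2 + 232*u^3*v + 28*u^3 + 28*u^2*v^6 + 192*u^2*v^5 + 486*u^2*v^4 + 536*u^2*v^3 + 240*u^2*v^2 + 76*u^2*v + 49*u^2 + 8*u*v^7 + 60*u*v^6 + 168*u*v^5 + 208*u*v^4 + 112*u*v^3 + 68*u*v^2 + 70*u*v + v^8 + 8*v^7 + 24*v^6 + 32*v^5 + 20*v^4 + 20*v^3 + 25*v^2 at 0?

The Hessian of f at 0 has rank 1. Corank 1: A-series; mu = 3 gives A_3.

A3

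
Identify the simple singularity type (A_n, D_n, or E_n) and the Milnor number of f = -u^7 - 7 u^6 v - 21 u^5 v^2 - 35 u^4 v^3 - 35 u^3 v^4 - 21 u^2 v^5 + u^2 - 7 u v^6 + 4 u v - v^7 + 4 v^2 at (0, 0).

The Hessian of f at 0 has rank 1. Corank 1: A-series; mu = 6 gives A_6.

Type A6, Milnor number mu = 6.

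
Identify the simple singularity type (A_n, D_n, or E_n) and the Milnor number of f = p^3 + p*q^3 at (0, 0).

Type E_{7}, Milnor number mu = 7.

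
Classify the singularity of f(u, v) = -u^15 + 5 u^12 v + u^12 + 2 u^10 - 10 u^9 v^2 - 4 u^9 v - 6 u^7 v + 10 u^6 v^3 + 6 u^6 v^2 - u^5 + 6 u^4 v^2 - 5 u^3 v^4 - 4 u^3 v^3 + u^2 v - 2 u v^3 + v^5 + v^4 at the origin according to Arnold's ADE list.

The Hessian of f at 0 is [[0, 0], [0, 0]] with rank 0, so corank 2. A Groebner basis of the Jacobian ideal J(f) in C{u,v} is {u*v^2, -u*v + v^3, u^2 + 4*u*v}; counting standard monomials gives mu = 5. Corank 2; j^3 = u^2*v has shape L^2 M (L != M), so D-series; mu = 5 gives D_5.

D_5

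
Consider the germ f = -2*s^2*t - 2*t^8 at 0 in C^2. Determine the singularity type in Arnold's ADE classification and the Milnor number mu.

Type D_9, Milnor number mu = 9.

The Hessian of f at 0 is [[0, 0], [0, 0]] with rank 0, so corank 2. A Groebner basis of the Jacobian ideal J(f) in C{s,t} is {s^2/8 + t^7, s^3, s*t}; counting standard monomials gives mu = 9. Corank 2; j^3 = -2*s^2*t has shape L^2 M (L != M), so D-series; mu = 9 gives D_9.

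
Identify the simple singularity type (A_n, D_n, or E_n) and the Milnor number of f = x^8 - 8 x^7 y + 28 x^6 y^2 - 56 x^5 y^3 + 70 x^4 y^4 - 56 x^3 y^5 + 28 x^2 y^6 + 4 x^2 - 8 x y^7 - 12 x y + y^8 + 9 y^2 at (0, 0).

Type A7, Milnor number mu = 7.

The Hessian of f at 0 has rank 1. Corank 1: A-series; mu = 7 gives A_7.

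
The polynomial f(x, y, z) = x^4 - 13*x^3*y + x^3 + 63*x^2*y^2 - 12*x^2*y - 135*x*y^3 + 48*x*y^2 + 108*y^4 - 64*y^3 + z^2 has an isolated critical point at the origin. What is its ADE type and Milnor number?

Type E_{7}, Milnor number mu = 7.

The Hessian of f at 0 is [[0, 0, 0], [0, 0, 0], [0, 0, 2]] with rank 1, so corank 2. A Groebner basis of the Jacobian ideal J(f) in C{x,y,z} is {3*x^2 - 24*x*y + y^4 + y^3 + 48*y^2, x^3 + 84*x^2 - 672*x*y - 36*y^3 + 1344*y^2, x^2*y + 15*x^2 - 120*x*y - 11*y^3 + 240*y^2, 2*x^2 + x*y^2 - 16*x*y - 10*y^3/3 + 32*y^2, z}; counting standard monomials gives mu = 7. Corank 2; j^3 = (x - 4*y)^3 is a perfect cube, so E-series; the 4-jet and mu = 7 give E_7.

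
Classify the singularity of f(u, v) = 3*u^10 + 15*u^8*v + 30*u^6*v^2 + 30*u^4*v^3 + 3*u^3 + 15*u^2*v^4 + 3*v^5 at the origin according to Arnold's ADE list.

E_8

The Hessian of f at 0 has rank 0. Corank 2; j^3 = 3*u^3 is a perfect cube, so E-series; the 5-jet and mu = 8 give E_8.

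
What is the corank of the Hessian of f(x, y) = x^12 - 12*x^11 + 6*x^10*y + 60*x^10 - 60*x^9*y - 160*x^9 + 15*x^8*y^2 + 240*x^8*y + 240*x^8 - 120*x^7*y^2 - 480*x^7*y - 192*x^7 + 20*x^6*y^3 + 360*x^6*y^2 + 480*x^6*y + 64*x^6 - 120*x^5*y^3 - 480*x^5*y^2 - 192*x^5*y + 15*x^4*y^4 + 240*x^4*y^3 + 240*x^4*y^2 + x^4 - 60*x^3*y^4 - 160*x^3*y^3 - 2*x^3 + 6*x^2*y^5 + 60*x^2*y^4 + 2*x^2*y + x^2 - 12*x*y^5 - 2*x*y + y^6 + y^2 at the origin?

Hessian at 0 has rank 1.

1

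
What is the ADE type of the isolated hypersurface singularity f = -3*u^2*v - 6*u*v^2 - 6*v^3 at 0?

D_4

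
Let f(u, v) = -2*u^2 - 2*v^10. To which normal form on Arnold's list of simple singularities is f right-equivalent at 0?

A_9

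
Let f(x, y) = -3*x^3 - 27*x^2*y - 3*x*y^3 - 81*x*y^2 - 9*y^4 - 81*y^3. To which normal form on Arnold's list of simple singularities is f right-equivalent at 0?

E_7

The Hessian of f at 0 has rank 0. Corank 2; j^3 = -3*(x + 3*y)^3 is a perfect cube, so E-series; the 4-jet and mu = 7 give E_7.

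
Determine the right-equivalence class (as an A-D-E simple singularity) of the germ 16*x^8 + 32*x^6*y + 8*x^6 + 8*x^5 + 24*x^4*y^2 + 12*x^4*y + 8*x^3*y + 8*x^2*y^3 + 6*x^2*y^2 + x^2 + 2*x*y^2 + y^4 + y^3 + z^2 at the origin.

A_{2}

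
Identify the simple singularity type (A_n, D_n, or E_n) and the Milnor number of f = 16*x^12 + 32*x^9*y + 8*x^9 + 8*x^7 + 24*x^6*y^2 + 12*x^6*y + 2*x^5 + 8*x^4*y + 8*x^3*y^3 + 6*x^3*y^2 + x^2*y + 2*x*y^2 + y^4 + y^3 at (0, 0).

The Hessian of f at 0 is [[0, 0], [0, 0]] with rank 0, so corank 2. A Groebner basis of the Jacobian ideal J(f) in C{x,y} is {x^3 - x^2/4 + y^2/4, x^2/4 + y^3 - y^2/4, x*y + y^2}; counting standard monomials gives mu = 5. Corank 2; j^3 = y*(x + y)^2 has shape L^2 M (L != M), so D-series; mu = 5 gives D_5.

Type D5, Milnor number mu = 5.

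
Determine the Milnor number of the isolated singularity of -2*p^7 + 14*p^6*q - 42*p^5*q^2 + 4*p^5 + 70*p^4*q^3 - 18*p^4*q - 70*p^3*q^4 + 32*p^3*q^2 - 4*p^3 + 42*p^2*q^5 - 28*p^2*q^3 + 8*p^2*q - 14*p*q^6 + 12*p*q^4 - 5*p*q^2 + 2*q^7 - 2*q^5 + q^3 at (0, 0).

The Hessian of f at 0 has rank 0. Corank 2; j^3 = -(p - q)*(2*p - q)^2 has shape L^2 M (L != M), so D-series; mu = 8 gives D_8.

8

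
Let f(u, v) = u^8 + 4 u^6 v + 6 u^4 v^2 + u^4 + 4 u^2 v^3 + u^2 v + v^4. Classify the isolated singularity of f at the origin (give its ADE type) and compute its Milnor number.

Type D_5, Milnor number mu = 5.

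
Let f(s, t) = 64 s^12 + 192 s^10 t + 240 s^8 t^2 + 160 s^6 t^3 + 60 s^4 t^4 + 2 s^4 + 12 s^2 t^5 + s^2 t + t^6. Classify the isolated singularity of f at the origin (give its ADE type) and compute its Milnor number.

Type D_{7}, Milnor number mu = 7.

The Hessian of f at 0 has rank 0. Corank 2; j^3 = s^2*t has shape L^2 M (L != M), so D-series; mu = 7 gives D_7.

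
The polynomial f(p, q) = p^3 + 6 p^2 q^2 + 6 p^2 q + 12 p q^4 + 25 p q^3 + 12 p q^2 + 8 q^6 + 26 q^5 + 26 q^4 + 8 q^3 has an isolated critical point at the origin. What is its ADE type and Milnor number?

Type E_{7}, Milnor number mu = 7.

The Hessian of f at 0 is [[0, 0], [0, 0]] with rank 0, so corank 2. A Groebner basis of the Jacobian ideal J(f) in C{p,q} is {-p^2/4 - p*q + q^4 - q^3/12 - q^2, p^3 + 11*p^2/2 + 22*p*q + 59*q^3/6 + 22*q^2, p^2*q - 23*p^2/12 - 23*p*q/3 - 167*q^3/36 - 23*q^2/3, p^2/2 + p*q^2 + 2*p*q + 13*q^3/6 + 2*q^2}; counting standard monomials gives mu = 7. Corank 2; j^3 = (p + 2*q)^3 is a perfect cube, so E-series; the 4-jet and mu = 7 give E_7.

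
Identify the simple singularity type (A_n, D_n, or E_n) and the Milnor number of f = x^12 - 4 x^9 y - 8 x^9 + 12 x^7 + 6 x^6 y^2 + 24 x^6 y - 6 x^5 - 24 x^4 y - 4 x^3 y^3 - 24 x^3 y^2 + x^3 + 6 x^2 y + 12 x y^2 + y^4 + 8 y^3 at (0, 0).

Type E_6, Milnor number mu = 6.

The Hessian of f at 0 has rank 0. Corank 2; j^3 = (x + 2*y)^3 is a perfect cube, so E-series; the 4-jet and mu = 6 give E_6.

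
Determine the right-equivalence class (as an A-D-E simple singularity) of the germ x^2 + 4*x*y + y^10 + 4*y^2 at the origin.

A_9

The Hessian of f at 0 has rank 1. Corank 1: A-series; mu = 9 gives A_9.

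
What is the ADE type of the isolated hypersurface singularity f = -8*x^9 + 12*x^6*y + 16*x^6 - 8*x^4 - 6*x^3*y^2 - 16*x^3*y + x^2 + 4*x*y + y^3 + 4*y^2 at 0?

A_2

The Hessian of f at 0 is [[2, 4], [4, 8]] with rank 1, so corank 1. A Groebner basis of the Jacobian ideal J(f) in C{x,y} is {y^2, x + 2*y}; counting standard monomials gives mu = 2. Corank 1: A-series; mu = 2 gives A_2.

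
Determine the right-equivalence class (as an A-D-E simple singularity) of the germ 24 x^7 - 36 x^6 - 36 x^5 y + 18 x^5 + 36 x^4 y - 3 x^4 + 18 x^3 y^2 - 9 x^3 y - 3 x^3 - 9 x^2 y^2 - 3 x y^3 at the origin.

The Hessian of f at 0 has rank 0. Corank 2; j^3 = -3*x^3 is a perfect cube, so E-series; the 4-jet and mu = 7 give E_7.

E7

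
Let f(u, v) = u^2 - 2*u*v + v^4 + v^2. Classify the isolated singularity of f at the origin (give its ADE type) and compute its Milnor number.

The Hessian of f at 0 is [[2, -2], [-2, 2]] with rank 1, so corank 1. A Groebner basis of the Jacobian ideal J(f) in C{u,v} is {v^3, u - v}; counting standard monomials gives mu = 3. Corank 1: A-series; mu = 3 gives A_3.

Type A_3, Milnor number mu = 3.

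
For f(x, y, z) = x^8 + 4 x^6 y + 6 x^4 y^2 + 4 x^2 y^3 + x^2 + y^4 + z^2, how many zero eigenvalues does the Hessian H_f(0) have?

1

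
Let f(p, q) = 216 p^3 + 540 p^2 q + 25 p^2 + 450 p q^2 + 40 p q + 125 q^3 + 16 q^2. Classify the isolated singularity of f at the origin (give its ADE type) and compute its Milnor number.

Type A_2, Milnor number mu = 2.

The Hessian of f at 0 has rank 1. Corank 1: A-series; mu = 2 gives A_2.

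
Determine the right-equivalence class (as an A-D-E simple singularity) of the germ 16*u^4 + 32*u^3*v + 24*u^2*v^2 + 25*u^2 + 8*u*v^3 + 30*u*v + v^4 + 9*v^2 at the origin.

A_{3}

The Hessian of f at 0 has rank 1. Corank 1: A-series; mu = 3 gives A_3.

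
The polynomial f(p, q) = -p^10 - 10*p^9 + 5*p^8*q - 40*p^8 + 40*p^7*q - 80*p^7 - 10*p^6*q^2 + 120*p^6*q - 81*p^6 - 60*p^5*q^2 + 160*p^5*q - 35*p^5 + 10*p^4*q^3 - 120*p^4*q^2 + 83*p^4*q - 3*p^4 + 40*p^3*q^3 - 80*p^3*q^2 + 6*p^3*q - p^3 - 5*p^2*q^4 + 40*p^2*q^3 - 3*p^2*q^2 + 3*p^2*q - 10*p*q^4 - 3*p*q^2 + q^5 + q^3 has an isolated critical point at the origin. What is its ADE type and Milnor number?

Type E8, Milnor number mu = 8.

The Hessian of f at 0 is [[0, 0], [0, 0]] with rank 0, so corank 2. A Groebner basis of the Jacobian ideal J(f) in C{p,q} is {7*p^2/12 + p*q^3 + 7*p*q^2/6 - 7*p*q/6 - 7*q^3/6 + 7*q^2/12, 2*p^2/3 + 4*p*q^2/3 - 4*p*q/3 + q^4 - 4*q^3/3 + 2*q^2/3, p^3 + p^2/2 - 2*p*q^2 - p*q + q^3 + q^2/2, p^2*q + p^2/6 - 5*p*q^2/3 - p*q/3 + 2*q^3/3 + q^2/6}; counting standard monomials gives mu = 8. Corank 2; j^3 = -(p - q)^3 is a perfect cube, so E-series; the 5-jet and mu = 8 give E_8.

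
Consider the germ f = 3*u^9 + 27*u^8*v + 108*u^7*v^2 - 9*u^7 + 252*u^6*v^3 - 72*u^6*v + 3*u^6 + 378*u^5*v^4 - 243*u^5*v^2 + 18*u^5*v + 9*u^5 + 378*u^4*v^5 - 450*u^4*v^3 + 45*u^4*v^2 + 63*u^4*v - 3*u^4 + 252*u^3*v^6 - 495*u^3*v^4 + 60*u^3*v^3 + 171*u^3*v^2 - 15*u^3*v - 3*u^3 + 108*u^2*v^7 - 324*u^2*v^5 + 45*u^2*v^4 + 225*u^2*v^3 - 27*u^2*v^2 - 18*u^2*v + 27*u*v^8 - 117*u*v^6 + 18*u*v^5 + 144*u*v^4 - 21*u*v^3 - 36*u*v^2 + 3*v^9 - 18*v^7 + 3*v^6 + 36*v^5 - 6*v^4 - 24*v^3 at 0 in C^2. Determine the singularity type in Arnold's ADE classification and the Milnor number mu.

Type E7, Milnor number mu = 7.

The Hessian of f at 0 has rank 0. Corank 2; j^3 = -3*(u + 2*v)^3 is a perfect cube, so E-series; the 4-jet and mu = 7 give E_7.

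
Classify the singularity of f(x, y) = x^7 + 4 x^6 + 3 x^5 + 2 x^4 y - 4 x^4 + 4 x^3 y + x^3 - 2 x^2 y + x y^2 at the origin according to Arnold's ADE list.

D_{6}

The Hessian of f at 0 has rank 0. Corank 2; j^3 = x*(x - y)^2 has shape L^2 M (L != M), so D-series; mu = 6 gives D_6.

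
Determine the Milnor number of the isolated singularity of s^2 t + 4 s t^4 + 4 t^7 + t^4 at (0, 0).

The Hessian of f at 0 has rank 0. Corank 2; j^3 = s^2*t has shape L^2 M (L != M), so D-series; mu = 5 gives D_5.

5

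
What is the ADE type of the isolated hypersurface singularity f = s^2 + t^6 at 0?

The Hessian of f at 0 is [[2, 0], [0, 0]] with rank 1, so corank 1. A Groebner basis of the Jacobian ideal J(f) in C{s,t} is {t^5, s}; counting standard monomials gives mu = 5. Corank 1: A-series; mu = 5 gives A_5.

A5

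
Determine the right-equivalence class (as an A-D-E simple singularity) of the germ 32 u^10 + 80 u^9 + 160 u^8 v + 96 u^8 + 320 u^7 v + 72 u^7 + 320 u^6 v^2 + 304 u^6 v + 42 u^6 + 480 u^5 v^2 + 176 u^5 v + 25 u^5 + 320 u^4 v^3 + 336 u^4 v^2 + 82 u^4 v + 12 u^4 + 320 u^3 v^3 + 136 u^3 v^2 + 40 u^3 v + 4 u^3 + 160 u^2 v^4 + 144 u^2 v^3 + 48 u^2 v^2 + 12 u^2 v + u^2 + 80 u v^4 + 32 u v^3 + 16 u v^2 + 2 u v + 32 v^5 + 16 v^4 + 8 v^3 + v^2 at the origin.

A_{4}

The Hessian of f at 0 has rank 1. Corank 1: A-series; mu = 4 gives A_4.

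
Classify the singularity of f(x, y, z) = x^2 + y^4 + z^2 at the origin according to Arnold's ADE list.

A3

The Hessian of f at 0 is [[2, 0, 0], [0, 0, 0], [0, 0, 2]] with rank 2, so corank 1. A Groebner basis of the Jacobian ideal J(f) in C{x,y,z} is {y^3, x, z}; counting standard monomials gives mu = 3. Corank 1: A-series; mu = 3 gives A_3.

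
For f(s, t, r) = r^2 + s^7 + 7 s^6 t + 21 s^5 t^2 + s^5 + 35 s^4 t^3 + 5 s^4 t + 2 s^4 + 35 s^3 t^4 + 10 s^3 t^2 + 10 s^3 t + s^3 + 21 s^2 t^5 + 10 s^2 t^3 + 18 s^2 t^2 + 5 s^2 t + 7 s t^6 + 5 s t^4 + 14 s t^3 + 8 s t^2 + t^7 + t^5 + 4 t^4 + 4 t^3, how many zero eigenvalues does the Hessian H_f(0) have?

2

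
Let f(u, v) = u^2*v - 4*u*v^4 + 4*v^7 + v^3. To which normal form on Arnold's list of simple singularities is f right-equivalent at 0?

D_{4}

The Hessian of f at 0 is [[0, 0], [0, 0]] with rank 0, so corank 2. A Groebner basis of the Jacobian ideal J(f) in C{u,v} is {v^3, u^2 + 3*v^2, u*v}; counting standard monomials gives mu = 4. Corank 2; j^3 = v*(u^2 + v^2) splits into three distinct lines over C (the quadratic factor has nonzero discriminant), so D_4.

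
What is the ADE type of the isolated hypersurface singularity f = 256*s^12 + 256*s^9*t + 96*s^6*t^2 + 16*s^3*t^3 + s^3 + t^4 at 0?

E_{6}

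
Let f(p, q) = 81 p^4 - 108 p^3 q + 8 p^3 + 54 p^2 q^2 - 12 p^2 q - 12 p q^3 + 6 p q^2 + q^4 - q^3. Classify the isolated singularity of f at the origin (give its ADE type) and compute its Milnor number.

The Hessian of f at 0 is [[0, 0], [0, 0]] with rank 0, so corank 2. A Groebner basis of the Jacobian ideal J(f) in C{p,q} is {q^4, p*q^2 - 4*q^3/9, p^2 - p*q + q^2/4}; counting standard monomials gives mu = 6. Corank 2; j^3 = (2*p - q)^3 is a perfect cube, so E-series; the 4-jet and mu = 6 give E_6.

Type E6, Milnor number mu = 6.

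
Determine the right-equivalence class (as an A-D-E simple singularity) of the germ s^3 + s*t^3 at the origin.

E_{7}

The Hessian of f at 0 has rank 0. Corank 2; j^3 = s^3 is a perfect cube, so E-series; the 4-jet and mu = 7 give E_7.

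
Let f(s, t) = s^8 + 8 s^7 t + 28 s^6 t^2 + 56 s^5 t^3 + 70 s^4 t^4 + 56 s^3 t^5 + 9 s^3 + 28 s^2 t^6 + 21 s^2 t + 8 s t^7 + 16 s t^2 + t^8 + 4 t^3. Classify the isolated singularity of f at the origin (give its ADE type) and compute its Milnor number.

Type D9, Milnor number mu = 9.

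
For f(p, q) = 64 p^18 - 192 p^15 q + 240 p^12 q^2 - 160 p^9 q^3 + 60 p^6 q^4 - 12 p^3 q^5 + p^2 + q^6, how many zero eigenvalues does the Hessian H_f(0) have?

1

Hessian at 0 has rank 1.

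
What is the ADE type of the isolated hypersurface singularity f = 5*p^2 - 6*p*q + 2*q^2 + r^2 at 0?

A_1

The Hessian of f at 0 has rank 3. Corank 0: nondegenerate Morse point, so A_1.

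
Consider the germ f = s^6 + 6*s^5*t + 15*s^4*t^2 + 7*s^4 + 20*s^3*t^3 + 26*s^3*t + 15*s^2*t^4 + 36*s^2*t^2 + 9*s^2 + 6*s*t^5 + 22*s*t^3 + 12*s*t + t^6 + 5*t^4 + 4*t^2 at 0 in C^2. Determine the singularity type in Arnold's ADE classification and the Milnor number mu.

Type A3, Milnor number mu = 3.

The Hessian of f at 0 has rank 1. Corank 1: A-series; mu = 3 gives A_3.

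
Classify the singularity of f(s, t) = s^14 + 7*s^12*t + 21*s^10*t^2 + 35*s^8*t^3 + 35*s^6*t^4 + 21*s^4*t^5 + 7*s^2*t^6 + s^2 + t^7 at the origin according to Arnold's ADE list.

A_6

The Hessian of f at 0 has rank 1. Corank 1: A-series; mu = 6 gives A_6.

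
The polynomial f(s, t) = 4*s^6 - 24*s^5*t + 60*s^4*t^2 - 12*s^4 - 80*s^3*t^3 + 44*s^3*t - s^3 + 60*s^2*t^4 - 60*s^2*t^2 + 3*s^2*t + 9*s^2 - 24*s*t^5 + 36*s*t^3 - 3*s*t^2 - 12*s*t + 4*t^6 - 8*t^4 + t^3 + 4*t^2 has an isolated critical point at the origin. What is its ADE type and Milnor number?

The Hessian of f at 0 has rank 1. Corank 1: A-series; mu = 2 gives A_2.

Type A_{2}, Milnor number mu = 2.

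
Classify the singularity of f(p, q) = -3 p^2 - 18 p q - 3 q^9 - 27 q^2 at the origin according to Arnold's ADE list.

The Hessian of f at 0 has rank 1. Corank 1: A-series; mu = 8 gives A_8.

A_8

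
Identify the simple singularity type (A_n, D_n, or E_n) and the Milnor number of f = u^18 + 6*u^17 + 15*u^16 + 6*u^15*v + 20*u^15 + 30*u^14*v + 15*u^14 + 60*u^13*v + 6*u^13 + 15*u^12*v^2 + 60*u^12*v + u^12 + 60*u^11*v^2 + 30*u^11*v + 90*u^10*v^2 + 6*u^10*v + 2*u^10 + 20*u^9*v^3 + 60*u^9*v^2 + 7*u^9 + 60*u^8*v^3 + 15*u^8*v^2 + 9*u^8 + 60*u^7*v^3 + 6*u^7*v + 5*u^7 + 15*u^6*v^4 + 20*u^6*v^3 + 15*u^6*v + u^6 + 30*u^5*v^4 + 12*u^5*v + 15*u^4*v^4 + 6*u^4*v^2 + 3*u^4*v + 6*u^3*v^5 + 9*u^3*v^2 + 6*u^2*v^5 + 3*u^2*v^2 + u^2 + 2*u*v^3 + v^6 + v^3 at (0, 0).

Type A_{2}, Milnor number mu = 2.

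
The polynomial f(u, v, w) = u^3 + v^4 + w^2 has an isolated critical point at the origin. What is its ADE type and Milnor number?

The Hessian of f at 0 has rank 1. Corank 2; j^3 = u^3 is a perfect cube, so E-series; the 4-jet and mu = 6 give E_6.

Type E_6, Milnor number mu = 6.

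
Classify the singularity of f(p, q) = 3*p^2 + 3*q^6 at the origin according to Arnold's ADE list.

The Hessian of f at 0 has rank 1. Corank 1: A-series; mu = 5 gives A_5.

A_{5}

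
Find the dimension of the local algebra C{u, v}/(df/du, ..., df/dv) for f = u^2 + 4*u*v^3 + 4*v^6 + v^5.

The Hessian of f at 0 has rank 1. Corank 1: A-series; mu = 4 gives A_4.

4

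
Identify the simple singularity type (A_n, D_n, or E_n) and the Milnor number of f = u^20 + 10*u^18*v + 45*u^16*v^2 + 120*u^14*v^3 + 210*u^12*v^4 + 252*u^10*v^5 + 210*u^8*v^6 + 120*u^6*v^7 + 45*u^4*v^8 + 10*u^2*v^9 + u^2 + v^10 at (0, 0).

Type A_9, Milnor number mu = 9.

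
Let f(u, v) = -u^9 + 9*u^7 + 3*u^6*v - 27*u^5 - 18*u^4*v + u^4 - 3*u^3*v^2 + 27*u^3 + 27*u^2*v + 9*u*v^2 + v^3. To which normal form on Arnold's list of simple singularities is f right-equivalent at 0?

The Hessian of f at 0 is [[0, 0], [0, 0]] with rank 0, so corank 2. A Groebner basis of the Jacobian ideal J(f) in C{u,v} is {v^4, u*v^2 + 2*v^3/9, u^2 + 2*u*v/3 + v^2/9}; counting standard monomials gives mu = 6. Corank 2; j^3 = (3*u + v)^3 is a perfect cube, so E-series; the 4-jet and mu = 6 give E_6.

E_{6}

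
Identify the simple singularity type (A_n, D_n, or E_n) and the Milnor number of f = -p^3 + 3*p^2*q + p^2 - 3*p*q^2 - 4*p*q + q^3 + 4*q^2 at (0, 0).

Type A_2, Milnor number mu = 2.

The Hessian of f at 0 has rank 1. Corank 1: A-series; mu = 2 gives A_2.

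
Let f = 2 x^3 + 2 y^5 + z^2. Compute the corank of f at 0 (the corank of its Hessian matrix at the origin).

2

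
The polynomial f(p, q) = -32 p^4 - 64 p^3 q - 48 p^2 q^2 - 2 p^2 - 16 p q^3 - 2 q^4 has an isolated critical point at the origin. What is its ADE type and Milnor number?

Type A_{3}, Milnor number mu = 3.

The Hessian of f at 0 has rank 1. Corank 1: A-series; mu = 3 gives A_3.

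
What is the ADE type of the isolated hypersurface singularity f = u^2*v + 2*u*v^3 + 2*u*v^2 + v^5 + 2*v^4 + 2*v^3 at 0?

The Hessian of f at 0 is [[0, 0], [0, 0]] with rank 0, so corank 2. A Groebner basis of the Jacobian ideal J(f) in C{u,v} is {v^3, u^2 + 2*v^2, u*v + v^2}; counting standard monomials gives mu = 4. Corank 2; j^3 = v*(u^2 + 2*u*v + 2*v^2) splits into three distinct lines over C (the quadratic factor has nonzero discriminant), so D_4.

D_4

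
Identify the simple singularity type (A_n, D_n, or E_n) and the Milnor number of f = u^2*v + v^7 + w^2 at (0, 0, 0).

The Hessian of f at 0 has rank 1. Corank 2; j^3 = u^2*v has shape L^2 M (L != M), so D-series; mu = 8 gives D_8.

Type D_8, Milnor number mu = 8.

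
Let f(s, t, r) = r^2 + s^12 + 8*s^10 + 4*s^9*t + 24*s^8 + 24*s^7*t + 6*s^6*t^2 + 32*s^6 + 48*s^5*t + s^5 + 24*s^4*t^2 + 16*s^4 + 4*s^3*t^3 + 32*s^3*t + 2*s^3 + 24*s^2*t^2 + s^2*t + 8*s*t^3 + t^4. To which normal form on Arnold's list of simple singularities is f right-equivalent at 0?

D_{5}

The Hessian of f at 0 has rank 1. Corank 2; j^3 = s^2*(2*s + t) has shape L^2 M (L != M), so D-series; mu = 5 gives D_5.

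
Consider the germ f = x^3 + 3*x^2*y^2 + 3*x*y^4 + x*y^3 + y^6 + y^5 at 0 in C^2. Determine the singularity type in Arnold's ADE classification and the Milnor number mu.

The Hessian of f at 0 is [[0, 0], [0, 0]] with rank 0, so corank 2. A Groebner basis of the Jacobian ideal J(f) in C{x,y} is {-x^2 + y^4 - y^3/3, x^3, x^2*y + x^2/3 + y^3/9, x^2 + x*y^2 + y^3/3}; counting standard monomials gives mu = 7. Corank 2; j^3 = x^3 is a perfect cube, so E-series; the 4-jet and mu = 7 give E_7.

Type E_{7}, Milnor number mu = 7.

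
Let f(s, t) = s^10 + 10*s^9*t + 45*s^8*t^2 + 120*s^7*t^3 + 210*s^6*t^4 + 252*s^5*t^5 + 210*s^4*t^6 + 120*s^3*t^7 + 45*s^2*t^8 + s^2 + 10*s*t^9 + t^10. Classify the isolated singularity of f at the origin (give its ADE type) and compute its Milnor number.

The Hessian of f at 0 is [[2, 0], [0, 0]] with rank 1, so corank 1. A Groebner basis of the Jacobian ideal J(f) in C{s,t} is {t^9, s}; counting standard monomials gives mu = 9. Corank 1: A-series; mu = 9 gives A_9.

Type A_9, Milnor number mu = 9.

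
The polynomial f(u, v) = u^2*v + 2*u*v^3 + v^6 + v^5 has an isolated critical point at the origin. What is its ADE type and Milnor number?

Type D_7, Milnor number mu = 7.

The Hessian of f at 0 has rank 0. Corank 2; j^3 = u^2*v has shape L^2 M (L != M), so D-series; mu = 7 gives D_7.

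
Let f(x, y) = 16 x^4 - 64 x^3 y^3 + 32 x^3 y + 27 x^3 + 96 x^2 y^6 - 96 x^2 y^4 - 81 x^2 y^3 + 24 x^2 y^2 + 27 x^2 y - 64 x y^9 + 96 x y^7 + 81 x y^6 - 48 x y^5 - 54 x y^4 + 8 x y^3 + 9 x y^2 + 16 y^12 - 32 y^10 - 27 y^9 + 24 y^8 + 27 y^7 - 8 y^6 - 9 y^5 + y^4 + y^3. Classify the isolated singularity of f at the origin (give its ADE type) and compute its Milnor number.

The Hessian of f at 0 has rank 0. Corank 2; j^3 = (3*x + y)^3 is a perfect cube, so E-series; the 4-jet and mu = 6 give E_6.

Type E6, Milnor number mu = 6.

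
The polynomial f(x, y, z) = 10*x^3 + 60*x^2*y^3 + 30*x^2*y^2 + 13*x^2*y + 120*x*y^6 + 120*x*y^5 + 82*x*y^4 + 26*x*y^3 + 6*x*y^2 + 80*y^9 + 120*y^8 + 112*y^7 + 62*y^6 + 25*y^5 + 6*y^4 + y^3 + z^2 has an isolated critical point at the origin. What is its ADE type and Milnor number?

Type D_4, Milnor number mu = 4.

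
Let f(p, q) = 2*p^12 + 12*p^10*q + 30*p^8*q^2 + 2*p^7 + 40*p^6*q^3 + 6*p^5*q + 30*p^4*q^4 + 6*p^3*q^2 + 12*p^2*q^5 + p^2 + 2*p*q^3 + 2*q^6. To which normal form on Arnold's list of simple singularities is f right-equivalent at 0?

The Hessian of f at 0 has rank 1. Corank 1: A-series; mu = 5 gives A_5.

A_5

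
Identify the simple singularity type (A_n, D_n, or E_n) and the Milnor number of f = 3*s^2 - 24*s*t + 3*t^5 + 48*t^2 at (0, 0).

The Hessian of f at 0 is [[6, -24], [-24, 96]] with rank 1, so corank 1. A Groebner basis of the Jacobian ideal J(f) in C{s,t} is {t^4, s - 4*t}; counting standard monomials gives mu = 4. Corank 1: A-series; mu = 4 gives A_4.

Type A_4, Milnor number mu = 4.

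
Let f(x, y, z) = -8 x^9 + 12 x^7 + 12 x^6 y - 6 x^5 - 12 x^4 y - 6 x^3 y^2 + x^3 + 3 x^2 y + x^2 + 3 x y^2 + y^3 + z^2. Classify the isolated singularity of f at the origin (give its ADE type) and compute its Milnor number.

The Hessian of f at 0 has rank 2. Corank 1: A-series; mu = 2 gives A_2.

Type A_2, Milnor number mu = 2.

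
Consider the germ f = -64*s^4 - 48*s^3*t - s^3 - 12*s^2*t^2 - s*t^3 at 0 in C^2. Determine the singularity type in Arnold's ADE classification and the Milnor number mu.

Type E_7, Milnor number mu = 7.

The Hessian of f at 0 has rank 0. Corank 2; j^3 = -s^3 is a perfect cube, so E-series; the 4-jet and mu = 7 give E_7.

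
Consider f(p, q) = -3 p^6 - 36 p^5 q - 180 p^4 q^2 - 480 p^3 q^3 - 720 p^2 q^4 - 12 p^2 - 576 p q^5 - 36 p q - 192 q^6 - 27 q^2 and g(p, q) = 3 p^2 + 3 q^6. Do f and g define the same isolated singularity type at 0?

Yes.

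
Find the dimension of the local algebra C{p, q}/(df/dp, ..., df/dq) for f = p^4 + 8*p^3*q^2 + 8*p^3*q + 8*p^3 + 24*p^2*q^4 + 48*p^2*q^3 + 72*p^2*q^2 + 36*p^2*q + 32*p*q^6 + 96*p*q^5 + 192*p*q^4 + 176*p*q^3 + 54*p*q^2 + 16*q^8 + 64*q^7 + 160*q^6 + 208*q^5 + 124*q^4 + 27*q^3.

The Hessian of f at 0 has rank 0. Corank 2; j^3 = (2*p + 3*q)^3 is a perfect cube, so E-series; the 4-jet and mu = 6 give E_6.

6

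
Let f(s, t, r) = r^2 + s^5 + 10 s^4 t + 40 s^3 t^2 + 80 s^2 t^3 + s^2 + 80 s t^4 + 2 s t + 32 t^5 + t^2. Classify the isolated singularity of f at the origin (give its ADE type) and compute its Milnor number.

Type A_{4}, Milnor number mu = 4.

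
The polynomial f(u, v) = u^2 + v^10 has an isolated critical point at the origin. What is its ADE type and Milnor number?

Type A_9, Milnor number mu = 9.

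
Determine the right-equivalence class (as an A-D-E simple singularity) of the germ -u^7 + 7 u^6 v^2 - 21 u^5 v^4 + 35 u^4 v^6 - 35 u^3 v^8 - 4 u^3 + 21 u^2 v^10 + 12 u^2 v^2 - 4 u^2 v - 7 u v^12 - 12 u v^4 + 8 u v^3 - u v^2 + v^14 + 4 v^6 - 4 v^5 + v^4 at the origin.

The Hessian of f at 0 has rank 0. Corank 2; j^3 = -u*(2*u + v)^2 has shape L^2 M (L != M), so D-series; mu = 8 gives D_8.

D_{8}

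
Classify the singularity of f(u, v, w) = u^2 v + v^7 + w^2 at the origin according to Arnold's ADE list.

The Hessian of f at 0 has rank 1. Corank 2; j^3 = u^2*v has shape L^2 M (L != M), so D-series; mu = 8 gives D_8.

D_8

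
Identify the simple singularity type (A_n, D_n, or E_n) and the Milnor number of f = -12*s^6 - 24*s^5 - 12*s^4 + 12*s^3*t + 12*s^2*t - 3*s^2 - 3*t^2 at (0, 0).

The Hessian of f at 0 has rank 2. Corank 0: nondegenerate Morse point, so A_1.

Type A_{1}, Milnor number mu = 1.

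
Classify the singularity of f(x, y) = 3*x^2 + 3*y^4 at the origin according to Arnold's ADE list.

The Hessian of f at 0 is [[6, 0], [0, 0]] with rank 1, so corank 1. A Groebner basis of the Jacobian ideal J(f) in C{x,y} is {y^3, x}; counting standard monomials gives mu = 3. Corank 1: A-series; mu = 3 gives A_3.

A_3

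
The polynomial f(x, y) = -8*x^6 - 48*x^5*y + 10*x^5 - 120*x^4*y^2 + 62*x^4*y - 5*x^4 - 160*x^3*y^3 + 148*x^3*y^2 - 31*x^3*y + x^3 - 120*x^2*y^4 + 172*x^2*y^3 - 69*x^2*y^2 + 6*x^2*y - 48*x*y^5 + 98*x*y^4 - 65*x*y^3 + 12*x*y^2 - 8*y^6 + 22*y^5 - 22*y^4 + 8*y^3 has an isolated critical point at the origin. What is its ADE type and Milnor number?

Type E_7, Milnor number mu = 7.

The Hessian of f at 0 has rank 0. Corank 2; j^3 = (x + 2*y)^3 is a perfect cube, so E-series; the 4-jet and mu = 7 give E_7.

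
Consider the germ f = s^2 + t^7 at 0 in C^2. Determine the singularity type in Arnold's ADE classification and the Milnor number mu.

Type A_{6}, Milnor number mu = 6.

The Hessian of f at 0 has rank 1. Corank 1: A-series; mu = 6 gives A_6.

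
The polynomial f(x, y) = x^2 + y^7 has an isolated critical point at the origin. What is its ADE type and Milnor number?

The Hessian of f at 0 is [[2, 0], [0, 0]] with rank 1, so corank 1. A Groebner basis of the Jacobian ideal J(f) in C{x,y} is {y^6, x}; counting standard monomials gives mu = 6. Corank 1: A-series; mu = 6 gives A_6.

Type A_{6}, Milnor number mu = 6.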